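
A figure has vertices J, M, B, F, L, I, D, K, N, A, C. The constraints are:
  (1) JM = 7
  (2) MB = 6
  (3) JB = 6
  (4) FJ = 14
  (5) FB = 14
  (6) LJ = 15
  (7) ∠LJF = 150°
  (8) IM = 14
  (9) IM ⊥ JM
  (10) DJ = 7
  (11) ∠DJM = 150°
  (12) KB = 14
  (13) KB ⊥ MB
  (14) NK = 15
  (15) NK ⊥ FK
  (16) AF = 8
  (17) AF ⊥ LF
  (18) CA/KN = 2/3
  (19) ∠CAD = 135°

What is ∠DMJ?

Step 1: By the law of cosines on triangle MJD: MD² = 7² + 7² − 2·7·7·cos(150°) = 182.87, so MD ≈ 13.52.
Step 2: By the inverse law of cosines on triangle DMJ: cos(∠DMJ) = (13.52² + 7² − 7²) / (2·13.52·7) = 182.87/189.32 = 0.9659, so ∠DMJ = 15°.

Therefore, the measure of angle ∠DMJ = 15°.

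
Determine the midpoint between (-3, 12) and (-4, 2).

M = ((x₁ + x₂)/2, (y₁ + y₂)/2)
= ((-3 + -4)/2, (12 + 2)/2)
= (-7/2, 14/2) = (-7/2, 7)

(-7/2, 7)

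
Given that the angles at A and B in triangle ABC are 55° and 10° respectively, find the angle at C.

Let angle C = x. Then 55 + 10 + x = 180.
x = 180 - 65 = 115 degrees.

115 degrees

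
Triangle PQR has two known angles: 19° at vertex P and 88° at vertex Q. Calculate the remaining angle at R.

By the triangle angle sum property, the three interior angles of any triangle add up to 180°.
We know angle P = 19° and angle Q = 88°, so their sum is 107°.
Therefore angle R = 180° - 107° = 73°.

73 degrees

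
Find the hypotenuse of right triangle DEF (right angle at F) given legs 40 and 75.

By the Pythagorean theorem: DE^2 = DF^2 + EF^2
DE^2 = 40^2 + 75^2 = 1600 + 5625 = 7225
DE = sqrt(7225) = 85

85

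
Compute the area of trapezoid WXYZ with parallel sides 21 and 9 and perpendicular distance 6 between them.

Area = (21 + 9) * 6 / 2 = 180 / 2 = 90

90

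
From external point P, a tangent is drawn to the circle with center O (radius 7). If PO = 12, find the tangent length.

tangent = √(d² - r²) = √(12² - 7²) = √(144 - 49) = √95 = sqrt(95)

sqrt(95)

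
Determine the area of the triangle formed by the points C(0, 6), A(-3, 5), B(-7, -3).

Using the Shoelace formula for a triangle:
Area = (1/2)|x0(y1 - y2) + x1(y2 - y0) + x2(y0 - y1)|
Area = (1/2)|0(5 - -3) + -3(-3 - 6) + -7(6 - 5)|
Area = (1/2)|0 + 27 + -7|
Area = (1/2)|20|
Area = (1/2)(20)
Area = 10

10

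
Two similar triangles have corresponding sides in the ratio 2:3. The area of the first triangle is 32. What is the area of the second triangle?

Area ratio = (2/3)^2 = 4/9. Area of the second triangle = 32 * 9/4 = 72.

72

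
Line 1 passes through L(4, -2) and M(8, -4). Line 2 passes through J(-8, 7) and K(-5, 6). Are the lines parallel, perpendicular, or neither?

Slope of line 1: m1 = (-4 - -2)/(8 - 4) = -2/4 = -1/2
Slope of line 2: m2 = (6 - 7)/(-5 - -8) = -1/3 = -1/3
For parallel lines we need equal slopes: -1/2 != -1/3.
For perpendicular lines we need m1*m2 = -1: (-1/2)(-1/3) = 1/6 != -1.
Since neither condition holds, the lines are neither parallel nor perpendicular.

Neither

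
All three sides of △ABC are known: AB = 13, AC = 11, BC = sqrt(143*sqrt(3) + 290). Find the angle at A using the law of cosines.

When all three sides of a triangle are known, the law of cosines can be rearranged to find any angle.
cos(C) = (a² + b² - c²) / (2ab) gives cos(A) = -sqrt(3)/2.
Taking the inverse cosine: A = 150°.

150°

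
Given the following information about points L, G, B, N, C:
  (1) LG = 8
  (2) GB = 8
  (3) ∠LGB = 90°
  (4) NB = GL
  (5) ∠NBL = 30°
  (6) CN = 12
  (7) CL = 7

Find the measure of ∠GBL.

Step 1: By the law of cosines on triangle BGL: BL² = 8² + 8² − 2·8·8·cos(90°) = 128, so BL = 8·√2.
Step 2: By the inverse law of cosines on triangle GBL: cos(∠GBL) = (8² + (8·√2)² − 8²) / (2·8·8·√2) = 128/181.02 = 0.7071, so ∠GBL = 45°.

Therefore, the measure of angle ∠GBL = 45°.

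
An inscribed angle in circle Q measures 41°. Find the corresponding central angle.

The inscribed angle theorem states that a central angle is always twice any inscribed angle that subtends the same arc.
Since the inscribed angle is 41°, the central angle = 2 × 41° = 82°.

82°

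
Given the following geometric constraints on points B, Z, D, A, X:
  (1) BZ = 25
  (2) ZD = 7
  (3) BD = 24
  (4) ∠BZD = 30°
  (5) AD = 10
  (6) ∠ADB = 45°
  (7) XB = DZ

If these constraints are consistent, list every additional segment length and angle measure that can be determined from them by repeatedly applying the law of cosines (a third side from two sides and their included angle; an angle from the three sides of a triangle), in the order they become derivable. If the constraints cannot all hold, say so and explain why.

These constraints are not satisfiable: (1), (2) and (3) fix all three sides of triangle BZD, so by the law of cosines cos(∠BZD) = (25² + 7² − 24²) / (2·25·7) = 0.2800, i.e. ∠BZD ≈ 73.74°, which contradicts (4) ∠BZD = 30°. No planar figure meets all of them, so nothing further can be derived.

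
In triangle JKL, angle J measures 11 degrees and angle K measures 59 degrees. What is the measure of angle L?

By the triangle angle sum property, the three interior angles of any triangle add up to 180°.
We know angle J = 11° and angle K = 59°, so their sum is 70°.
Therefore angle L = 180° - 70° = 110°.

110 degrees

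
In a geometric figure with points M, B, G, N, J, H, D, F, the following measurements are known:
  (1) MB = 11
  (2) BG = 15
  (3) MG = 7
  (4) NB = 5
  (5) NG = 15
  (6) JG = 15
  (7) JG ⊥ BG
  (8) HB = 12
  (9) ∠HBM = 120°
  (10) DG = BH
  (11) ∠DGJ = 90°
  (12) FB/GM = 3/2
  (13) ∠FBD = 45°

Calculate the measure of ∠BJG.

Step 1: By the law of cosines on triangle JGB: JB² = 15² + 15² − 2·15·15·cos(90°) = 450, so JB = 15·√2.
Step 2: By the inverse law of cosines on triangle BJG: cos(∠BJG) = ((15·√2)² + 15² − 15²) / (2·15·√2·15) = 450/636.4 = 0.7071, so ∠BJG = 45°.

Therefore, the measure of angle ∠BJG = 45°.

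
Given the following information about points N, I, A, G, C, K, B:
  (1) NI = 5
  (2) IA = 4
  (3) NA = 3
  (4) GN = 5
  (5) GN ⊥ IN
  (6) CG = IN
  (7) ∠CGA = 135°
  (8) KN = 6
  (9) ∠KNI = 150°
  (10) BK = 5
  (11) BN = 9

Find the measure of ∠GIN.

Step 1: By the law of cosines on triangle ING: IG² = 5² + 5² − 2·5·5·cos(90°) = 50, so IG = 5·√2.
Step 2: By the inverse law of cosines on triangle GIN: cos(∠GIN) = ((5·√2)² + 5² − 5²) / (2·5·√2·5) = 50/70.71 = 0.7071, so ∠GIN = 45°.

Therefore, the measure of angle ∠GIN = 45°.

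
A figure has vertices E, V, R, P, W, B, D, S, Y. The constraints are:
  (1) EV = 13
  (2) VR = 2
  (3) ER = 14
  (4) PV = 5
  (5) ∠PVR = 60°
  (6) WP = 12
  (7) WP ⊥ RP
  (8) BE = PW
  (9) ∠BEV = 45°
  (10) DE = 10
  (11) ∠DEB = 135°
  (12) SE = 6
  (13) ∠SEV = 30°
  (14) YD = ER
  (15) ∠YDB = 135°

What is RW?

Step 1: By the law of cosines on triangle PVR: PR² = 5² + 2² − 2·5·2·cos(60°) = 19, so PR = √19.
Step 2: By the law of cosines on triangle RPW: RW² = √19² + 12² − 2·√19·12·cos(90°) = 163, so RW = √163.

Therefore, the length of RW = √163.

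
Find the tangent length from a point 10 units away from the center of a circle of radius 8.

The tangent, radius, and line from the external point to the center form a right triangle.
The right angle is where the tangent meets the radius.
By the Pythagorean theorem: tangent² + 8² = 10²
tangent² = 100 - 64 = 36
tangent = 6

6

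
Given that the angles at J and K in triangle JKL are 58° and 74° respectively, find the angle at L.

By the triangle angle sum property, the three interior angles of any triangle add up to 180°.
We know angle J = 58° and angle K = 74°, so their sum is 132°.
Therefore angle L = 180° - 132° = 48°.

48 degrees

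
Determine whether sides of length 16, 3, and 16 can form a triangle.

Check all three triangle inequalities:
16 + 3 = 19 > 16 ✓
16 + 16 = 32 > 3 ✓
3 + 16 = 19 > 16 ✓
All conditions hold, so these sides form a valid triangle.

Yes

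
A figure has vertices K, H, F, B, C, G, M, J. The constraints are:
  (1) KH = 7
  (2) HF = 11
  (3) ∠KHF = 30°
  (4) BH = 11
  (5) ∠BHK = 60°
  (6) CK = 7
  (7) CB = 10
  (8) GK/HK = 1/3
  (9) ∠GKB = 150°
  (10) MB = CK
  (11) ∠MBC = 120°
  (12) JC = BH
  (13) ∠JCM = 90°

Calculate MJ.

From the given relations: MB = CK = 7; JC = BH = 11.
Step 1: By the law of cosines on triangle CBM: CM² = 10² + 7² − 2·10·7·cos(120°) = 219, so CM ≈ 14.8.
Step 2: By the law of cosines on triangle MCJ: MJ² = 14.8² + 11² − 2·14.8·11·cos(90°) = 340, so MJ = 2·√85.

Therefore, the length of MJ = 2·√85.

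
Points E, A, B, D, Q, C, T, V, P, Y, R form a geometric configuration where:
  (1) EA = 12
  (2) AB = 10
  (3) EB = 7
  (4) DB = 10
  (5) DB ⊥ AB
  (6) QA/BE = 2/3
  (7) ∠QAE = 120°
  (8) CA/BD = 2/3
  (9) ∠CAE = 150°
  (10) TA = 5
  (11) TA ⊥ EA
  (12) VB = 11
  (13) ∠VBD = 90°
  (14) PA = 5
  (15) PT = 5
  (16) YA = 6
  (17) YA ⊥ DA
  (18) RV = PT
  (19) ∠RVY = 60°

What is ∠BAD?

Step 1: By the law of cosines on triangle ABD: AD² = 10² + 10² − 2·10·10·cos(90°) = 200, so AD = 10·√2.
Step 2: By the inverse law of cosines on triangle BAD: cos(∠BAD) = (10² + (10·√2)² − 10²) / (2·10·10·√2) = 200/282.84 = 0.7071, so ∠BAD = 45°.

Therefore, the measure of angle ∠BAD = 45°.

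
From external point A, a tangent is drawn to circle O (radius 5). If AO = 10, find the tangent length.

tangent = √(d² - r²) = √(10² - 5²) = √(100 - 25) = √75 = 5*sqrt(3)

5*sqrt(3)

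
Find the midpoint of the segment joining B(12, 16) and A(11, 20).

The midpoint is the average of the coordinates:
x: (12 + 11)/2 = 23/2
y: (16 + 20)/2 = 18
Midpoint = (23/2, 18)

(23/2, 18)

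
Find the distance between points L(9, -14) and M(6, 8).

d = sqrt((-3)^2 + (22)^2) = sqrt(493)

sqrt(493)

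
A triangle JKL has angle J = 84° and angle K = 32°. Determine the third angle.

The interior angles sum to 180°: angle L = 180 - 84 - 32 = 64°.
The triangle is acute (angles 84°, 32°, 64°).

64 degrees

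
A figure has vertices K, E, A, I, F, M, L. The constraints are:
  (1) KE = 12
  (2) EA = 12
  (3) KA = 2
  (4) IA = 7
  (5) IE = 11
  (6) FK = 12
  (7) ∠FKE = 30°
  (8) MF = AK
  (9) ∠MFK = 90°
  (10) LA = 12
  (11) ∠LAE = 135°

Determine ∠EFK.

Step 1: By the law of cosines on triangle FKE: FE² = 12² + 12² − 2·12·12·cos(30°) = 38.58, so FE ≈ 6.21.
Step 2: By the inverse law of cosines on triangle EFK: cos(∠EFK) = (6.21² + 12² − 12²) / (2·6.21·12) = 38.58/149.08 = 0.2588, so ∠EFK = 75°.

Therefore, the measure of angle ∠EFK = 75°.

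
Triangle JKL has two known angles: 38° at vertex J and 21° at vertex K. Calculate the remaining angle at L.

By the triangle angle sum property, the three interior angles of any triangle add up to 180°.
We know angle J = 38° and angle K = 21°, so their sum is 59°.
Therefore angle L = 180° - 59° = 121°.

121 degrees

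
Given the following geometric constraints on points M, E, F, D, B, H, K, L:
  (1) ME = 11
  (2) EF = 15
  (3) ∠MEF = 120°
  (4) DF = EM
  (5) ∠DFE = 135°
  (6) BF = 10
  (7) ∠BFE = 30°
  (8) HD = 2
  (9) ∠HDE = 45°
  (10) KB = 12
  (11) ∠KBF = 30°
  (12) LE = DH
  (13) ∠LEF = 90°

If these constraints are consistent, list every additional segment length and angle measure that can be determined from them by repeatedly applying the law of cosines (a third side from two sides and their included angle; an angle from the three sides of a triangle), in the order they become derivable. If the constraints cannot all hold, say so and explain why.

The constraints are consistent. Derivable facts, in order:
After 1 step:
- EB ≈ 8.07
- ED ≈ 24.07
- FK ≈ 6.01
- FL ≈ 15.13
- MF ≈ 22.61
After 2 steps:
- EH ≈ 22.7
- ∠BEF = 38.26°
- ∠BFK = 93.74°
- ∠BKF = 56.26°
- ∠DEF = 18.85°
- ∠EBF = 111.74°
- ∠EDF = 26.15°
- ∠EFL = 7.59°
- ∠EFM = 24.92°
- ∠ELF = 82.41°
- ∠EMF = 35.08°
After 3 steps:
- ∠DEH = 3.57°
- ∠DHE = 131.43°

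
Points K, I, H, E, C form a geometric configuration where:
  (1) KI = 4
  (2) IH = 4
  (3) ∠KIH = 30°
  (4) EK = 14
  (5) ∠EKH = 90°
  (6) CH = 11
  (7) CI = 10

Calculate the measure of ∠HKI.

Step 1: By the law of cosines on triangle KIH: KH² = 4² + 4² − 2·4·4·cos(30°) = 4.29, so KH ≈ 2.07.
Step 2: By the inverse law of cosines on triangle HKI: cos(∠HKI) = (2.07² + 4² − 4²) / (2·2.07·4) = 4.29/16.56 = 0.2588, so ∠HKI = 75°.

Therefore, the measure of angle ∠HKI = 75°.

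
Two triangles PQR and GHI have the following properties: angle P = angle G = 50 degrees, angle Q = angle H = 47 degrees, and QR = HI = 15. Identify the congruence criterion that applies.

Consider the given information: angle P = angle G = 50 degrees, angle Q = angle H = 47 degrees, and QR = HI = 15
This is not SSS or SAS: SSS requires all three pairs of sides, but we don't have that. SAS requires two sides and the included angle between them.
The correct criterion is AAS. Two pairs of corresponding angles and a non-included side are equal (Angle-Angle-Side).

AAS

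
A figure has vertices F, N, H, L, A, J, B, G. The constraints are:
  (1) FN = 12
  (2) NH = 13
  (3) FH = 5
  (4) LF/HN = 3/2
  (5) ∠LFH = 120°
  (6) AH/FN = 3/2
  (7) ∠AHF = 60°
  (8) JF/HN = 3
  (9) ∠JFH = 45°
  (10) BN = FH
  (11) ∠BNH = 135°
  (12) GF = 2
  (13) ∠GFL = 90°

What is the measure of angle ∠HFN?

Step 1: By the inverse law of cosines on triangle HFN: cos(∠HFN) = (5² + 12² − 13²) / (2·5·12) = 0/120 = 0, so ∠HFN = 90°.

Therefore, the measure of angle ∠HFN = 90°.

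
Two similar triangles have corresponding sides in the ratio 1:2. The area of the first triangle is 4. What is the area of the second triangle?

For similar figures, the area ratio equals the square of the side ratio.
Side ratio (the first triangle to the second triangle) = 1:2, so area ratio = 1^2:2^2 = 1:4.
If the area of the first triangle is 4, then the area of the second triangle = 4 * (4/1) = 16.

16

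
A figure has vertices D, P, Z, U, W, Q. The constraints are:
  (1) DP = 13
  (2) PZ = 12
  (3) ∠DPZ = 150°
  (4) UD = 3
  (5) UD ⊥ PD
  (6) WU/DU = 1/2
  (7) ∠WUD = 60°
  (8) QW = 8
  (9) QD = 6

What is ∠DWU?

From the given relations: WU = 1/2·DU = 1/2·3 ≈ 1.5.
Step 1: By the law of cosines on triangle WUD: WD² = 1.5² + 3² − 2·1.5·3·cos(60°) = 6.75, so WD = 3/2·√3.
Step 2: By the inverse law of cosines on triangle DWU: cos(∠DWU) = ((3/2·√3)² + 1.5² − 3²) / (2·3/2·√3·1.5) = 0/7.79 = 0, so ∠DWU = 90°.

Therefore, the measure of angle ∠DWU = 90°.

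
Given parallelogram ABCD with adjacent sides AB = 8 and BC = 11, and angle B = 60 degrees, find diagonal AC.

Law of cosines: d^2 = 8^2 + 11^2 - 2(8)(11)cos(60°) = 97, so d = sqrt(97).

sqrt(97)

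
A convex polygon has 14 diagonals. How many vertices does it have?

Using d = n(n - 3)/2, we solve 14 = n(n - 3)/2.
So n(n - 3) = 28.
Testing n = 7: 7 * 4 = 28 = 28. Correct.
The polygon has 7 sides.

7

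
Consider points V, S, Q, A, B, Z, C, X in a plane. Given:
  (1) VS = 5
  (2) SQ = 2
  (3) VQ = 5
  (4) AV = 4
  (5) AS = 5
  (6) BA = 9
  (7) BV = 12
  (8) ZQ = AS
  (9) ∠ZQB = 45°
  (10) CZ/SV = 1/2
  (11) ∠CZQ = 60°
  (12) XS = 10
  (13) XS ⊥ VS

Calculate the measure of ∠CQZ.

From the given relations: ZQ = AS = 5; CZ = 1/2·SV = 1/2·5 ≈ 2.5.
Step 1: By the law of cosines on triangle QZC: QC² = 5² + 2.5² − 2·5·2.5·cos(60°) = 18.75, so QC = 5/2·√3.
Step 2: By the inverse law of cosines on triangle CQZ: cos(∠CQZ) = ((5/2·√3)² + 5² − 2.5²) / (2·5/2·√3·5) = 37.5/43.3 = 0.866, so ∠CQZ = 30°.

Therefore, the measure of angle ∠CQZ = 30°.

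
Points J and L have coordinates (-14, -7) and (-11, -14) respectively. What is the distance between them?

d = sqrt((3)^2 + (-7)^2) = sqrt(58)

sqrt(58)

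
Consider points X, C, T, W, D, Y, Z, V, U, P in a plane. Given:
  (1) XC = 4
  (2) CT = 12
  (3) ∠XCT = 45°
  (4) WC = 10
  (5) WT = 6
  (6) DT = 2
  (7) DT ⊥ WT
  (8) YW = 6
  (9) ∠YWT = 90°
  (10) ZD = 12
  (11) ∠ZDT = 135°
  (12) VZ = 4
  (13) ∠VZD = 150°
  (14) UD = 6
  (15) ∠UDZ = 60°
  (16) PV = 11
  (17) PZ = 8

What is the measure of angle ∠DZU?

Step 1: By the law of cosines on triangle ZDU: ZU² = 12² + 6² − 2·12·6·cos(60°) = 108, so ZU = 6·√3.
Step 2: By the inverse law of cosines on triangle DZU: cos(∠DZU) = (12² + (6·√3)² − 6²) / (2·12·6·√3) = 216/249.42 = 0.866, so ∠DZU = 30°.

Therefore, the measure of angle ∠DZU = 30°.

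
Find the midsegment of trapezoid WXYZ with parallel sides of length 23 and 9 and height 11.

midsegment = (23 + 9) / 2 = 32 / 2 = 16

16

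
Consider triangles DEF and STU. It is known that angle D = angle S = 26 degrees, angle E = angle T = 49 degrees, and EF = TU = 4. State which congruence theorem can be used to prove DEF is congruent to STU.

Consider the given information: angle D = angle S = 26 degrees, angle E = angle T = 49 degrees, and EF = TU = 4
This is not SSS or HL: SSS requires all three pairs of sides, but we don't have that. HL only applies to right triangles with matching hypotenuse and leg.
The correct criterion is AAS. Two pairs of corresponding angles and a non-included side are equal (Angle-Angle-Side).

AAS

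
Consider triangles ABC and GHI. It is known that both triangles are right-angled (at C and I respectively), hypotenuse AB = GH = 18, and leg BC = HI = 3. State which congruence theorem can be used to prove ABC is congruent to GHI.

The given information matches HL: The hypotenuse and one leg of two right triangles are equal (Hypotenuse-Leg).

HL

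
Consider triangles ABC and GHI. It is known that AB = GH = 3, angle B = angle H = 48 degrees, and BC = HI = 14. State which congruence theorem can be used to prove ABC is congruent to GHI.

Consider the given information: AB = GH = 3, angle B = angle H = 48 degrees, and BC = HI = 14
This is not ASA or AAS: ASA requires two angles and the side between them. AAS requires two angles and a non-included side.
The correct criterion is SAS. Two pairs of corresponding sides and the included angle are equal (Side-Angle-Side).

SAS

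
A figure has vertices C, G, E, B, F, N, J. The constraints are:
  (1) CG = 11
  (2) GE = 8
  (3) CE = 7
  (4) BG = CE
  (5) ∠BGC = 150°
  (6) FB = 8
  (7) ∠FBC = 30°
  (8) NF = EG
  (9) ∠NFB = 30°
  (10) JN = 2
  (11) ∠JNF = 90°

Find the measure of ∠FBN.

From the given relations: NF = EG = 8.
Step 1: By the law of cosines on triangle BFN: BN² = 8² + 8² − 2·8·8·cos(30°) = 17.15, so BN ≈ 4.14.
Step 2: By the inverse law of cosines on triangle FBN: cos(∠FBN) = (8² + 4.14² − 8²) / (2·8·4.14) = 17.15/66.26 = 0.2588, so ∠FBN = 75°.

Therefore, the measure of angle ∠FBN = 75°.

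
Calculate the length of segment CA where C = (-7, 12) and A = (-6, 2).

d = sqrt((1)^2 + (-10)^2) = sqrt(101)

sqrt(101)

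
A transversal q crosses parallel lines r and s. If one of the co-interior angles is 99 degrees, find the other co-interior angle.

Co-interior angles sum to 180: 180 - 99 = 81 degrees.

81 degrees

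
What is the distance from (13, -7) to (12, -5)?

d = sqrt((-1)^2 + (2)^2) = sqrt(5)

sqrt(5)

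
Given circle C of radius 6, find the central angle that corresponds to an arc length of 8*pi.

Arc length L = 2πr × θ/360, so θ = 360L / (2πr).
θ = 360 × 8*pi / (2π × 6)
θ = 240°
θ = 240°

240°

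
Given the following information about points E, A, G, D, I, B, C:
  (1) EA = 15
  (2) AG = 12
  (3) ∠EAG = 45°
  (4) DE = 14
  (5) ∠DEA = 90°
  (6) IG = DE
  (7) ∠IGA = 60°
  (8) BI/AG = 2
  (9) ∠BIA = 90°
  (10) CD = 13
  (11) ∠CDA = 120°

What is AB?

From the given relations: IG = DE = 14; BI = 2·AG = 2·12 = 24.
Step 1: By the law of cosines on triangle AGI: AI² = 12² + 14² − 2·12·14·cos(60°) = 172, so AI = 2·√43.
Step 2: By the law of cosines on triangle AIB: AB² = (2·√43)² + 24² − 2·2·√43·24·cos(90°) = 748, so AB = 2·√187.

Therefore, the length of AB = 2·√187.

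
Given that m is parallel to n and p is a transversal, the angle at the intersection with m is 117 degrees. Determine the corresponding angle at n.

Corresponding angles formed by parallel lines and a transversal are equal.
The given angle is 117 degrees.
The corresponding angle = 117 degrees.

117 degrees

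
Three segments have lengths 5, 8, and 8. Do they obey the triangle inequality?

For three segments to close into a triangle, no single side can be as long as the other two combined.
The longest side is 8, and 5 + 8 = 13 > 8.
A triangle can be formed.

Yes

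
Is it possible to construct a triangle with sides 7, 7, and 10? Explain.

For three segments to close into a triangle, no single side can be as long as the other two combined.
The longest side is 10, and 7 + 7 = 14 > 10.
A triangle can be formed.

Yes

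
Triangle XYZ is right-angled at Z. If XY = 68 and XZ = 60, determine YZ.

YZ = sqrt(68^2 - 60^2) = sqrt(1024) = 32

32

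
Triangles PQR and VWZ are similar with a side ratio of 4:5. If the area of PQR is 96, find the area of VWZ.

For similar figures, the area ratio equals the square of the side ratio.
Side ratio (PQR to VWZ) = 4:5, so area ratio = 4^2:5^2 = 16:25.
If the area of PQR is 96, then the area of VWZ = 96 * (25/16) = 150.

150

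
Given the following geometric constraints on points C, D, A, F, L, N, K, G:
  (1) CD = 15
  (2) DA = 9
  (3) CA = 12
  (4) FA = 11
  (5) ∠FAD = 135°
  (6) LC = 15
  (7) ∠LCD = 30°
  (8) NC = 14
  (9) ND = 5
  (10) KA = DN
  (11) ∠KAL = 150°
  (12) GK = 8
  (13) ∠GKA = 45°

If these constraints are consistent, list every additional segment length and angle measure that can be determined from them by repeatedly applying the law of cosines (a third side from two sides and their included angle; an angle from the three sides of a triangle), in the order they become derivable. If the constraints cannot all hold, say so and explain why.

The constraints are consistent. Derivable facts, in order:
After 1 step:
- AG ≈ 5.69
- DF ≈ 18.49
- DL ≈ 7.76
- ∠ACD = 36.87°
- ∠ADC = 53.13°
- ∠CAD = 90°
- ∠CDN = 68.9°
- ∠CND = 91.64°
- ∠DCN = 19.46°
After 2 steps:
- ∠ADF = 24.87°
- ∠AFD = 20.13°
- ∠AGK = 38.38°
- ∠CDL = 75°
- ∠CLD = 75°
- ∠GAK = 96.62°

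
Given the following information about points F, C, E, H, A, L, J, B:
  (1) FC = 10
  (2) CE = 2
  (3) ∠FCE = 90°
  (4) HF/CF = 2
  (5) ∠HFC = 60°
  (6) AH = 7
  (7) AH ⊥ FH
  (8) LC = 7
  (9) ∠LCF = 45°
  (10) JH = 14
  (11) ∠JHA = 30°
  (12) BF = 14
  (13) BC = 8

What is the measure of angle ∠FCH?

From the given relations: HF = 2·CF = 2·10 = 20.
Step 1: By the law of cosines on triangle CFH: CH² = 10² + 20² − 2·10·20·cos(60°) = 300, so CH = 10·√3.
Step 2: By the inverse law of cosines on triangle FCH: cos(∠FCH) = (10² + (10·√3)² − 20²) / (2·10·10·√3) = 0/346.41 = 0, so ∠FCH = 90°.

Therefore, the measure of angle ∠FCH = 90°.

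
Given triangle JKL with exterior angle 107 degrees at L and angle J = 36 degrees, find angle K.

angle K = 107 - 36 = 71 degrees (exterior angle theorem).

71 degrees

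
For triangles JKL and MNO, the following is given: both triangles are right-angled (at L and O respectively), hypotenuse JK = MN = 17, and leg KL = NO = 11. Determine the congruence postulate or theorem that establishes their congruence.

The given information provides:
both triangles are right-angled (at L and O respectively), hypotenuse JK = MN = 17, and leg KL = NO = 11
This matches the HL congruence theorem.
The hypotenuse and one leg of two right triangles are equal (Hypotenuse-Leg).

HL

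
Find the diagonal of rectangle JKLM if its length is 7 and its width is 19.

d = sqrt(7^2 + 19^2) = sqrt(410)

sqrt(410)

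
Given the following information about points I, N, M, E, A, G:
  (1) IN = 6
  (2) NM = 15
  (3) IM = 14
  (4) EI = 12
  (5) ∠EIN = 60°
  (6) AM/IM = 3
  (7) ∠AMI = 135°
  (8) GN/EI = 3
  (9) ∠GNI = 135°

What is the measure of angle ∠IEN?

Step 1: By the law of cosines on triangle EIN: EN² = 12² + 6² − 2·12·6·cos(60°) = 108, so EN = 6·√3.
Step 2: By the inverse law of cosines on triangle IEN: cos(∠IEN) = (12² + (6·√3)² − 6²) / (2·12·6·√3) = 216/249.42 = 0.866, so ∠IEN = 30°.

Therefore, the measure of angle ∠IEN = 30°.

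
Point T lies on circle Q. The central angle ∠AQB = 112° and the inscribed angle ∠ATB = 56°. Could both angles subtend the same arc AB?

By the inscribed angle theorem, if both angles subtend the same arc, the inscribed angle must be half the central angle.
Half of 112° = 56°, which equals the given inscribed angle of 56°.
Therefore, yes, they correspond to the same arc.

Yes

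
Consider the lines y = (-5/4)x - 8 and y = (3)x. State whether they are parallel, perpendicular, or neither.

Slope of line 1: m1 = -5/4
Slope of line 2: m2 = 3
For parallel lines we need equal slopes: -5/4 != 3.
For perpendicular lines we need m1*m2 = -1: (-5/4)(3) = -15/4 != -1.
Since neither condition holds, the lines are neither parallel nor perpendicular.

Neither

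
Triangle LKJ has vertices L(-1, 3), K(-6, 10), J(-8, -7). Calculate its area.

Using the Shoelace formula for a triangle:
Area = (1/2)|x0(y1 - y2) + x1(y2 - y0) + x2(y0 - y1)|
Area = (1/2)|-1(10 - -7) + -6(-7 - 3) + -8(3 - 10)|
Area = (1/2)|-17 + 60 + 56|
Area = (1/2)|99|
Area = (1/2)(99)
Area = 99/2

99/2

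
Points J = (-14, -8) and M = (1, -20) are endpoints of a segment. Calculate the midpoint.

The midpoint is the average of the coordinates:
x: (-14 + 1)/2 = -13/2
y: (-8 + -20)/2 = -14
Midpoint = (-13/2, -14)

(-13/2, -14)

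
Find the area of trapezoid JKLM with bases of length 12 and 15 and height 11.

A trapezoid's area equals the midsegment times the height.
The midsegment is (12 + 15) / 2 = 27/2.
Area = 27/2 * 11 = 297/2.

297/2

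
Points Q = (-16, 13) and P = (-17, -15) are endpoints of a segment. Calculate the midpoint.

M = ((x₁ + x₂)/2, (y₁ + y₂)/2)
= ((-16 + -17)/2, (13 + -15)/2)
= (-33/2, -2/2) = (-33/2, -1)

(-33/2, -1)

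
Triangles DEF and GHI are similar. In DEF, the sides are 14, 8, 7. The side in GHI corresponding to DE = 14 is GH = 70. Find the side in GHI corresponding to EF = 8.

Since the triangles are similar, the ratio of corresponding sides is constant.
Scale factor k = GH / DE = 70 / 14 = 5
HI = k * EF = 5 * 8 = 40

40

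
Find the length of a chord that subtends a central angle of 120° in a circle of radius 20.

Chord = 2(20) sin(60°) = 20*sqrt(3)

20*sqrt(3)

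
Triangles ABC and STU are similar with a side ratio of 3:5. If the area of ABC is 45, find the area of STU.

Area ratio = (3/5)^2 = 9/25. Area of STU = 45 * 25/9 = 125.

125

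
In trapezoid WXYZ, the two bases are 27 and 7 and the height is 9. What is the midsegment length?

The midsegment of a trapezoid = (base1 + base2) / 2
midsegment = (27 + 7) / 2
midsegment = 34 / 2
midsegment = 17

17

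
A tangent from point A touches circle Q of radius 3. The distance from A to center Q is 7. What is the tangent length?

Let T be the point of tangency. Then QT ⊥ AT (radius ⊥ tangent).
In right triangle QTA: QA² = QT² + AT²
7² = 3² + AT²
AT² = 40, AT = 2*sqrt(10)

2*sqrt(10)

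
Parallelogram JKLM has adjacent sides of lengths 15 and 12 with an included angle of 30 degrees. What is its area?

Area = 15 * 12 * sin(30°) = 180 * 1/2 = 90

90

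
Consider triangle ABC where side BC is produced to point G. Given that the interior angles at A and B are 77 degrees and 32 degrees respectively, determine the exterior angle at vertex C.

Exterior angle = 77 + 32 = 109 degrees (exterior angle theorem).

109 degrees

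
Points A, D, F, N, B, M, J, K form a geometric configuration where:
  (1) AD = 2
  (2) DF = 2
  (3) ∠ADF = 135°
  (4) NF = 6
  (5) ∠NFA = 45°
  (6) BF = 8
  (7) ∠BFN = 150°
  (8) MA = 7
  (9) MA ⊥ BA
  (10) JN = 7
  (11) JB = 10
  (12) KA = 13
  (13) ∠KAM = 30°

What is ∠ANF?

Step 1: By the law of cosines on triangle FDA: FA² = 2² + 2² − 2·2·2·cos(135°) = 13.66, so FA ≈ 3.7.
Step 2: By the law of cosines on triangle NFA: NA² = 6² + 3.7² − 2·6·3.7·cos(45°) = 18.3, so NA ≈ 4.28.
Step 3: By the inverse law of cosines on triangle ANF: cos(∠ANF) = (4.28² + 6² − 3.7²) / (2·4.28·6) = 40.64/51.33 = 0.7917, so ∠ANF = 37.65°.

Therefore, the measure of angle ∠ANF = 37.65°.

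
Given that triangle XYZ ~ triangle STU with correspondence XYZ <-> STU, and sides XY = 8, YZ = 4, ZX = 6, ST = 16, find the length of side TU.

Similar triangles have proportional sides. Setting up the proportion:
ST / XY = TU / YZ
16 / 8 = TU / 4
TU = 4 * 16 / 8 = 8.

8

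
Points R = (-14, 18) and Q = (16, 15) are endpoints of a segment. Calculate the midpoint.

The midpoint is the point halfway along the segment.
Move half the horizontal distance: -14 + (16 - -14)/2 = -14 + 30/2 = 1
Move half the vertical distance: 18 + (15 - 18)/2 = 18 + -3/2 = 33/2
Midpoint = (1, 33/2)

(1, 33/2)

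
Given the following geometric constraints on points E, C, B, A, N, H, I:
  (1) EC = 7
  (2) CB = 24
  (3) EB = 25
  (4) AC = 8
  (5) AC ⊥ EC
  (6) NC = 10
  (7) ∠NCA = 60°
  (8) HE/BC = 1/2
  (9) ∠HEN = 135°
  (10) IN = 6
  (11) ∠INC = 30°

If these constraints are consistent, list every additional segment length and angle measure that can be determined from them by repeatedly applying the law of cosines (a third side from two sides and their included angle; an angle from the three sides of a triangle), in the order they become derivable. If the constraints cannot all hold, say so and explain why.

The constraints are consistent. Derivable facts, in order:
After 1 step:
- AN = 2·√21
- CI ≈ 5.66
- EA = √113
- ∠BCE = 90°
- ∠BEC = 73.74°
- ∠CBE = 16.26°
After 2 steps:
- ∠AEC = 48.81°
- ∠ANC = 49.11°
- ∠CAE = 41.19°
- ∠CAN = 70.89°
- ∠CIN = 118.02°
- ∠ICN = 31.98°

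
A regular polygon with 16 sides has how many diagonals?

Total line segments between 16 vertices = C(16,2) = 120.
Subtract the 16 sides: 120 - 16 = 104 diagonals.

104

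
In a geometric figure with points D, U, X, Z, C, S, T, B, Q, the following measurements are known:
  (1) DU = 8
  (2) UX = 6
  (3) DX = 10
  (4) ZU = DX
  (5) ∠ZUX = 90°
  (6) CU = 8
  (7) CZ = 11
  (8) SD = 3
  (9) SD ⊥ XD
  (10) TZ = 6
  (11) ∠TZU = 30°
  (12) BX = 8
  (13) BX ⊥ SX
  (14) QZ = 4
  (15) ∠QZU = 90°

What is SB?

Step 1: By the law of cosines on triangle SDX: SX² = 3² + 10² − 2·3·10·cos(90°) = 109, so SX = √109.
Step 2: By the law of cosines on triangle SXB: SB² = √109² + 8² − 2·√109·8·cos(90°) = 173, so SB = √173.

Therefore, the length of SB = √173.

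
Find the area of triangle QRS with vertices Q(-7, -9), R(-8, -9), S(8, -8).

The Shoelace formula computes the area from vertex coordinates by summing cross products.
For vertices (-7,-9), (-8,-9), (8,-8):
Signed sum = -7*-9 - -8*-9 + -8*-8 - 8*-9 + 8*-9 - -7*-8
= -9 + 136 + -128 = -1
Area = (1/2)|-1| = 1/2.

1/2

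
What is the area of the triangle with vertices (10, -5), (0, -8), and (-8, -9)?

Using the Shoelace formula for a triangle:
Area = (1/2)|x0(y1 - y2) + x1(y2 - y0) + x2(y0 - y1)|
Area = (1/2)|10(-8 - -9) + 0(-9 - -5) + -8(-5 - -8)|
Area = (1/2)|10 + 0 + -24|
Area = (1/2)|-14|
Area = (1/2)(14)
Area = 7

7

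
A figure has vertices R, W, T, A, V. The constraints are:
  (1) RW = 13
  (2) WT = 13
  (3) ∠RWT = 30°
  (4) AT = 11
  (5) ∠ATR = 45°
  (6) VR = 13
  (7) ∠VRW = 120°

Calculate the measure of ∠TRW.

Step 1: By the law of cosines on triangle RWT: RT² = 13² + 13² − 2·13·13·cos(30°) = 45.28, so RT ≈ 6.73.
Step 2: By the inverse law of cosines on triangle TRW: cos(∠TRW) = (6.73² + 13² − 13²) / (2·6.73·13) = 45.28/174.96 = 0.2588, so ∠TRW = 75°.

Therefore, the measure of angle ∠TRW = 75°.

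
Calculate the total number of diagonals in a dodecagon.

The number of diagonals in an n-gon is n(n - 3)/2.
For n = 12: 12(12 - 3)/2 = 12 × 9 / 2 = 54.

54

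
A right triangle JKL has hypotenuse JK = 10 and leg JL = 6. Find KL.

By the Pythagorean theorem: KL^2 = JK^2 - JL^2
KL^2 = 10^2 - 6^2 = 100 - 36 = 64
KL = sqrt(64) = 8

8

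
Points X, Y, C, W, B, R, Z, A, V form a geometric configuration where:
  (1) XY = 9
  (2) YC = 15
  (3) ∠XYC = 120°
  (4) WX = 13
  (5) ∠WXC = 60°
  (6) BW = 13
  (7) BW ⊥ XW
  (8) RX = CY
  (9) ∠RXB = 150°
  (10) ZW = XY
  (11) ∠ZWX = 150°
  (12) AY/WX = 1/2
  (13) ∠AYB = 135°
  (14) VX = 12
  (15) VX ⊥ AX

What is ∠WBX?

Step 1: By the law of cosines on triangle BWX: BX² = 13² + 13² − 2·13·13·cos(90°) = 338, so BX = 13·√2.
Step 2: By the inverse law of cosines on triangle WBX: cos(∠WBX) = (13² + (13·√2)² − 13²) / (2·13·13·√2) = 338/478 = 0.7071, so ∠WBX = 45°.

Therefore, the measure of angle ∠WBX = 45°.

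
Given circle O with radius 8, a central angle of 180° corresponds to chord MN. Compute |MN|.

Chord length = 2r sin(θ/2)
= 2 × 8 × sin(180°/2)
= 2 × 8 × sin(90°)
= 16

16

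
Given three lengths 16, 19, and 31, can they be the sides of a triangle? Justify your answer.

Sort the sides: 16, 19, 31.
It suffices to check that the sum of the two smallest exceeds the largest:
16 + 19 = 35 > 31. ✓
Yes, a valid triangle can be formed.

Yes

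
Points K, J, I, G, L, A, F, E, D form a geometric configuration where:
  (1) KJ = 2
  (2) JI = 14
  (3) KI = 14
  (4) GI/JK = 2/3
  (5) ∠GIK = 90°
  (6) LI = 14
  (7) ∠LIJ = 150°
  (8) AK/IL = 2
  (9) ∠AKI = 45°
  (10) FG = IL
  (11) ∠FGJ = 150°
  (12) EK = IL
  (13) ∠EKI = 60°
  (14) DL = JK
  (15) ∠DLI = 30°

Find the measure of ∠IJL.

Step 1: By the law of cosines on triangle JIL: JL² = 14² + 14² − 2·14·14·cos(150°) = 731.48, so JL ≈ 27.05.
Step 2: By the inverse law of cosines on triangle IJL: cos(∠IJL) = (14² + 27.05² − 14²) / (2·14·27.05) = 731.48/757.29 = 0.9659, so ∠IJL = 15°.

Therefore, the measure of angle ∠IJL = 15°.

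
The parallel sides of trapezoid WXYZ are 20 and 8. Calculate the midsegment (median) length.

midsegment = (20 + 8) / 2 = 28 / 2 = 14

14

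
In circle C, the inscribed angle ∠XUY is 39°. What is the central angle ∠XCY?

Central angle = 2 × 39° = 78° (inscribed angle theorem).

78°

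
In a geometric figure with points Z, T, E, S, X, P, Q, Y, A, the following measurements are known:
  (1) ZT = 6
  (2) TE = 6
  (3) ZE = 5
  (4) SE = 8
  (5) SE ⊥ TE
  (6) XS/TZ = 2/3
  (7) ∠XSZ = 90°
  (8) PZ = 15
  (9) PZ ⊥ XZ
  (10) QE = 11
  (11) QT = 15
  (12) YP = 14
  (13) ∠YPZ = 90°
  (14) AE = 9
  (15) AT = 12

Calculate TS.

Step 1: By the law of cosines on triangle TES: TS² = 6² + 8² − 2·6·8·cos(90°) = 100, so TS = 10.

Therefore, the length of TS = 10.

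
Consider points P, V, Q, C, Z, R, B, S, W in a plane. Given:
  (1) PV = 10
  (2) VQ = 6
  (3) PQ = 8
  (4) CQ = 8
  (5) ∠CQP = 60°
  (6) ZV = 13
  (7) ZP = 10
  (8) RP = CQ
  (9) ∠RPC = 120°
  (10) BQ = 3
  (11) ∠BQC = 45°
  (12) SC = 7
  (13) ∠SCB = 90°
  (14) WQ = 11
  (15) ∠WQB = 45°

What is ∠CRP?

From the given relations: RP = CQ = 8.
Step 1: By the law of cosines on triangle CQP: CP² = 8² + 8² − 2·8·8·cos(60°) = 64, so CP = 8.
Step 2: By the law of cosines on triangle RPC: RC² = 8² + 8² − 2·8·8·cos(120°) = 192, so RC = 8·√3.
Step 3: By the inverse law of cosines on triangle CRP: cos(∠CRP) = ((8·√3)² + 8² − 8²) / (2·8·√3·8) = 192/221.7 = 0.866, so ∠CRP = 30°.

Therefore, the measure of angle ∠CRP = 30°.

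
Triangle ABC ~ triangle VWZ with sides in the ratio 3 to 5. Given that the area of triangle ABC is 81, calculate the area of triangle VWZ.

For similar figures, the area ratio equals the square of the side ratio.
Side ratio (ABC to VWZ) = 3:5, so area ratio = 3^2:5^2 = 9:25.
If the area of ABC is 81, then the area of VWZ = 81 * (25/9) = 225.

225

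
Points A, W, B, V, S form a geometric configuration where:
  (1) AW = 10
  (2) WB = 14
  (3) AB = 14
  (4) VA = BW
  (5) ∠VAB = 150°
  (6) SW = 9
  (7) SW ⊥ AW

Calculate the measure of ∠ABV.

From the given relations: VA = BW = 14.
Step 1: By the law of cosines on triangle BAV: BV² = 14² + 14² − 2·14·14·cos(150°) = 731.48, so BV ≈ 27.05.
Step 2: By the inverse law of cosines on triangle ABV: cos(∠ABV) = (14² + 27.05² − 14²) / (2·14·27.05) = 731.48/757.29 = 0.9659, so ∠ABV = 15°.

Therefore, the measure of angle ∠ABV = 15°.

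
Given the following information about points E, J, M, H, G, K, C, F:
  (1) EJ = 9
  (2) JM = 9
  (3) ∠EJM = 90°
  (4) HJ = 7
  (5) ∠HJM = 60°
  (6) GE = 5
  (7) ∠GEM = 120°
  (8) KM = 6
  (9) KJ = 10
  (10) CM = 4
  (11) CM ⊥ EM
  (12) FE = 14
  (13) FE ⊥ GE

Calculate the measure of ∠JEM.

Step 1: By the law of cosines on triangle EJM: EM² = 9² + 9² − 2·9·9·cos(90°) = 162, so EM = 9·√2.
Step 2: By the inverse law of cosines on triangle JEM: cos(∠JEM) = (9² + (9·√2)² − 9²) / (2·9·9·√2) = 162/229.1 = 0.7071, so ∠JEM = 45°.

Therefore, the measure of angle ∠JEM = 45°.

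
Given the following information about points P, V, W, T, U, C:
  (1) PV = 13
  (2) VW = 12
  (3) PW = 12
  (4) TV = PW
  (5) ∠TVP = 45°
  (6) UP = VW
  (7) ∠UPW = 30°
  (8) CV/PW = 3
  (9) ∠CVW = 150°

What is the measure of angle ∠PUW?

From the given relations: UP = VW = 12.
Step 1: By the law of cosines on triangle UPW: UW² = 12² + 12² − 2·12·12·cos(30°) = 38.58, so UW ≈ 6.21.
Step 2: By the inverse law of cosines on triangle PUW: cos(∠PUW) = (12² + 6.21² − 12²) / (2·12·6.21) = 38.58/149.08 = 0.2588, so ∠PUW = 75°.

Therefore, the measure of angle ∠PUW = 75°.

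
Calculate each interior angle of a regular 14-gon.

Each interior angle of a regular n-gon is (n - 2) * 180 / n.
For n = 14: (14 - 2) * 180 / 14 = 2160/14 = 1080/7 degrees.

1080/7 degrees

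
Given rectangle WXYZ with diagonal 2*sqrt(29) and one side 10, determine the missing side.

b = sqrt(d^2 - a^2) = sqrt(116 - 100) = sqrt(16) = 4

4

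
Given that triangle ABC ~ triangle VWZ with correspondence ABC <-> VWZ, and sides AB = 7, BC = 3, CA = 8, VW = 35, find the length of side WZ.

k = 35/7 = 5. WZ = 5 * 3 = 15.

15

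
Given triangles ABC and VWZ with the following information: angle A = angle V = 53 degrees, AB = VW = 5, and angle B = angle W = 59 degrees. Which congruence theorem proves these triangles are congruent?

Consider the given information: angle A = angle V = 53 degrees, AB = VW = 5, and angle B = angle W = 59 degrees
This is not SAS or AAS: SAS requires two sides and the included angle between them. AAS requires two angles and a non-included side.
The correct criterion is ASA. Two pairs of corresponding angles and the included side are equal (Angle-Side-Angle).

ASA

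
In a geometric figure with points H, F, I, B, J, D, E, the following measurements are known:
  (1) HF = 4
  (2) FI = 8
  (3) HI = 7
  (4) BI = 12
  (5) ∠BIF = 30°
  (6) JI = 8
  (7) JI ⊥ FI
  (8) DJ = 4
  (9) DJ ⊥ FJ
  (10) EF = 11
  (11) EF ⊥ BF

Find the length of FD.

Step 1: By the law of cosines on triangle JIF: JF² = 8² + 8² − 2·8·8·cos(90°) = 128, so JF = 8·√2.
Step 2: By the law of cosines on triangle FJD: FD² = (8·√2)² + 4² − 2·8·√2·4·cos(90°) = 144, so FD = 12.

Therefore, the length of FD = 12.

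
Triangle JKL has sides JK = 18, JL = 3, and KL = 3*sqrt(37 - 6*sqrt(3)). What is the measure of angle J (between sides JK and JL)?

When all three sides of a triangle are known, the law of cosines can be rearranged to find any angle.
cos(C) = (a² + b² - c²) / (2ab) gives cos(J) = sqrt(3)/2.
Taking the inverse cosine: J = 30°.

30°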